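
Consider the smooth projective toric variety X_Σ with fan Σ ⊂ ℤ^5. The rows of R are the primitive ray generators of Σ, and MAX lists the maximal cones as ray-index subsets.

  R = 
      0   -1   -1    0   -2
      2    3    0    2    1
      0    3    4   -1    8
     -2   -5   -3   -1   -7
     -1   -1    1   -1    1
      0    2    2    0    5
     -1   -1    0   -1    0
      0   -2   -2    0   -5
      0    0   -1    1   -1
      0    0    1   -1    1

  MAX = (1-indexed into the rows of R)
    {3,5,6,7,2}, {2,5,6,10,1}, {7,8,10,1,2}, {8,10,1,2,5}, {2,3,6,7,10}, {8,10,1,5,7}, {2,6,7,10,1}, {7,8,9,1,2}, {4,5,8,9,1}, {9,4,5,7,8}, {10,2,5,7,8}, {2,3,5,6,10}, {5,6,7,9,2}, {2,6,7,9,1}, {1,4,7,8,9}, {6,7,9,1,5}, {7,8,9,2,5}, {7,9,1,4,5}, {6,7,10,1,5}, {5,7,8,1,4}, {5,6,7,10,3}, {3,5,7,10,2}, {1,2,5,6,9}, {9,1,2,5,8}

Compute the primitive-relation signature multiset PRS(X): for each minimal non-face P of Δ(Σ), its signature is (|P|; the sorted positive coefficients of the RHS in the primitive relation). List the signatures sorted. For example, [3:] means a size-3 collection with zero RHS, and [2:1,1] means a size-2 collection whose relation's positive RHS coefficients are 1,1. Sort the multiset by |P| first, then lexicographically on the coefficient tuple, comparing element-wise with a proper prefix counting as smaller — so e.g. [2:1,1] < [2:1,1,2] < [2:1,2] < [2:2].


Primitive collections (12):

  P={6,8}:  v_{6} + v_{8} = 0 ; sig = [2:]
  P={9,10}:  v_{9} + v_{10} = 0 ; sig = [2:]
  P={1,3}:  v_{1} + v_{3} = v_{6} + v_{10} ; sig = [2:1,1]
  P={2,4}:  v_{2} + v_{4} = v_{8} + v_{9} ; sig = [2:1,1]
  P={3,4}:  v_{3} + v_{4} = v_{5} + v_{7} ; sig = [2:1,1]
  P={3,8}:  v_{3} + v_{8} = v_{2} + v_{5} + v_{7} + v_{10} ; sig = [2:1,1,1,1]
  P={3,9}:  v_{3} + v_{9} = v_{2} + v_{5} + v_{6} + v_{7} ; sig = [2:1,1,1,1]
  P={4,6}:  v_{4} + v_{6} = v_{1} + v_{5} + v_{7} + v_{9} ; sig = [2:1,1,1,1]
  P={4,10}:  v_{4} + v_{10} = v_{1} + v_{5} + v_{7} + v_{8} ; sig = [2:1,1,1,1]
  P={1,2,5,7}:  v_{1} + v_{2} + v_{5} + v_{7} = 0 ; sig = [4:]
  P={1,5,7,8,9}:  v_{1} + v_{5} + v_{7} + v_{8} + v_{9} = v_{4} ; sig = [5:1]
  P={2,5,6,7,10}:  v_{2} + v_{5} + v_{6} + v_{7} + v_{10} = v_{3} ; sig = [5:1]

so the primitive-relation signature multiset is
[[2:], [2:], [2:1,1], [2:1,1], [2:1,1], [2:1,1,1,1], [2:1,1,1,1], [2:1,1,1,1], [2:1,1,1,1], [4:], [5:1], [5:1]]


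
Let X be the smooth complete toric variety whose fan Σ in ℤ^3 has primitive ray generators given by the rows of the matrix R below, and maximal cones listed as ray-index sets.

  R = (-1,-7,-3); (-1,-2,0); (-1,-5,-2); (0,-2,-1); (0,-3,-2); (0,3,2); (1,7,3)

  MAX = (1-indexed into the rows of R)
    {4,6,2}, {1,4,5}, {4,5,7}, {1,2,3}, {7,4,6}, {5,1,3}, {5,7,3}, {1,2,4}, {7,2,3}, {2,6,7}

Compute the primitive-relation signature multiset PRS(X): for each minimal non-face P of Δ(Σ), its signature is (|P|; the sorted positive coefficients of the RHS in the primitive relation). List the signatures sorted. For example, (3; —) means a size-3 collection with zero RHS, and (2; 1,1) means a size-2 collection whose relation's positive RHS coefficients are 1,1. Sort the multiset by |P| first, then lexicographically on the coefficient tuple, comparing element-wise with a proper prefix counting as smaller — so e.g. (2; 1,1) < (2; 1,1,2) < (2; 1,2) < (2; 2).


Primitive collections (7):

  P={1,7}:  v_{1} + v_{7} = 0  →  sig = (2; —)
  P={5,6}:  v_{5} + v_{6} = 0  →  sig = (2; —)
  P={2,5}:  v_{2} + v_{5} = v_{3}  →  sig = (2; 1)
  P={3,4}:  v_{3} + v_{4} = v_{1}  →  sig = (2; 1)
  P={3,6}:  v_{3} + v_{6} = v_{2}  →  sig = (2; 1)
  P={1,6}:  v_{1} + v_{6} = v_{2} + v_{4}  →  sig = (2; 1,1)
  P={2,4,7}:  v_{2} + v_{4} + v_{7} = v_{6}  →  sig = (3; 1)

so the primitive-relation signature multiset is
    |P|=2: 6 collections, coeffs (), (), (1), (1), (1), (1,1)
    |P|=3: 1 collection, coeffs (1)


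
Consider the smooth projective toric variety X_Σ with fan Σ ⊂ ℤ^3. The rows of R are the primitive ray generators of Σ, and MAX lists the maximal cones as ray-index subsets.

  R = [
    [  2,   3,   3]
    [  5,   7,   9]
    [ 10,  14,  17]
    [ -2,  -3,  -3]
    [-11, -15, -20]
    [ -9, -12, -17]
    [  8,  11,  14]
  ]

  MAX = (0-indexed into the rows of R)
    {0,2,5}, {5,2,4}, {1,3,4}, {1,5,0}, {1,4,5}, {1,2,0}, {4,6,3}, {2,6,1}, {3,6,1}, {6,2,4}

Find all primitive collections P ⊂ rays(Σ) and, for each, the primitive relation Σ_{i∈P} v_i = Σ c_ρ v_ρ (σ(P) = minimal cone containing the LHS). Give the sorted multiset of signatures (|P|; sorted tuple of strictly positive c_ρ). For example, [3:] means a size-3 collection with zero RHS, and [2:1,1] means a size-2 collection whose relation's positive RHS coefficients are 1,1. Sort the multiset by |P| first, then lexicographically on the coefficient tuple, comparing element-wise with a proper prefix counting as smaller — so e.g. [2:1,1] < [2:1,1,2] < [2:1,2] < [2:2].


The 9 primitive collections of Σ (r=7, n=3):

  P = {0,3}:  v_{0} + v_{3} = 0 — sig = [2:]
  P = {0,4}:  v_{0} + v_{4} = v_{5} — sig = [2:1]
  P = {0,6}:  v_{0} + v_{6} = v_{2} — sig = [2:1]
  P = {2,3}:  v_{2} + v_{3} = v_{6} — sig = [2:1]
  P = {3,5}:  v_{3} + v_{5} = v_{4} — sig = [2:1]
  P = {5,6}:  v_{5} + v_{6} = v_{2} + v_{4} — sig = [2:1,1]
  P = {1,4,6}:  v_{1} + v_{4} + v_{6} = v_{0} — sig = [3:1]
  P = {1,2,4}:  v_{1} + v_{2} + v_{4} = 2·v_{0} — sig = [3:2]
  P = {1,2,5}:  v_{1} + v_{2} + v_{5} = 3·v_{0} — sig = [3:3]

Sorted signature multiset PRS(X):
    |P|=2: 6 collections, coeffs (), (1), (1), (1), (1), (1,1)
    |P|=3: 3 collections, coeffs (1), (2), (3)


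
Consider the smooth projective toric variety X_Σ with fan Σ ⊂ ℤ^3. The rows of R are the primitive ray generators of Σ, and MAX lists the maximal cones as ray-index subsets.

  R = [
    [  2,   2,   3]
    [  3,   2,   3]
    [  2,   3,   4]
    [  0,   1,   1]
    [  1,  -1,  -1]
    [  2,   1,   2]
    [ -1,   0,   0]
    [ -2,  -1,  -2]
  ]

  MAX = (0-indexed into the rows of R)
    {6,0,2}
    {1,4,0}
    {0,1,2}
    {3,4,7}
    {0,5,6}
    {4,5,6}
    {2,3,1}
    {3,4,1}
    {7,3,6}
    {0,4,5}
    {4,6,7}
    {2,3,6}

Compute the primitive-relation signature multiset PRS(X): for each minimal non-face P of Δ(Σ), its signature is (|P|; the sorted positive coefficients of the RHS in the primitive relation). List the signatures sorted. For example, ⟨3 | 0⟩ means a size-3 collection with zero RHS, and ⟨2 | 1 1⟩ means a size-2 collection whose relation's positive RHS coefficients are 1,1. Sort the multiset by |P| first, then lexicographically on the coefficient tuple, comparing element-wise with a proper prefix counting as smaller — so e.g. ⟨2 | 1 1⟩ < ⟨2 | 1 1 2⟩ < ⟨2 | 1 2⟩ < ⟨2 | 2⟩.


The 12 primitive collections of Σ (r=8, n=3):

  P = {5,7}:  v_{5} + v_{7} = 0  so sig = ⟨2 | 0⟩
  P = {0,3}:  v_{0} + v_{3} = v_{2}  so sig = ⟨2 | 1⟩
  P = {0,7}:  v_{0} + v_{7} = v_{3}  so sig = ⟨2 | 1⟩
  P = {1,6}:  v_{1} + v_{6} = v_{0}  so sig = ⟨2 | 1⟩
  P = {2,4}:  v_{2} + v_{4} = v_{1}  so sig = ⟨2 | 1⟩
  P = {3,5}:  v_{3} + v_{5} = v_{0}  so sig = ⟨2 | 1⟩
  P = {1,5}:  v_{1} + v_{5} = 2·v_{0} + v_{4}  so sig = ⟨2 | 1 2⟩
  P = {1,7}:  v_{1} + v_{7} = 2·v_{3} + v_{4}  so sig = ⟨2 | 1 2⟩
  P = {2,5}:  v_{2} + v_{5} = 2·v_{0}  so sig = ⟨2 | 2⟩
  P = {2,7}:  v_{2} + v_{7} = 2·v_{3}  so sig = ⟨2 | 2⟩
  P = {3,4,6}:  v_{3} + v_{4} + v_{6} = 0  so sig = ⟨3 | 0⟩
  P = {0,4,6}:  v_{0} + v_{4} + v_{6} = v_{5}  so sig = ⟨3 | 1⟩

Signatures (|P|; sorted positive RHS coefficients), sorted:
    ⟨2 | 0⟩
    ⟨2 | 1⟩
    ⟨2 | 1⟩
    ⟨2 | 1⟩
    ⟨2 | 1⟩
    ⟨2 | 1⟩
    ⟨2 | 1 2⟩
    ⟨2 | 1 2⟩
    ⟨2 | 2⟩
    ⟨2 | 2⟩
    ⟨3 | 0⟩
    ⟨3 | 1⟩


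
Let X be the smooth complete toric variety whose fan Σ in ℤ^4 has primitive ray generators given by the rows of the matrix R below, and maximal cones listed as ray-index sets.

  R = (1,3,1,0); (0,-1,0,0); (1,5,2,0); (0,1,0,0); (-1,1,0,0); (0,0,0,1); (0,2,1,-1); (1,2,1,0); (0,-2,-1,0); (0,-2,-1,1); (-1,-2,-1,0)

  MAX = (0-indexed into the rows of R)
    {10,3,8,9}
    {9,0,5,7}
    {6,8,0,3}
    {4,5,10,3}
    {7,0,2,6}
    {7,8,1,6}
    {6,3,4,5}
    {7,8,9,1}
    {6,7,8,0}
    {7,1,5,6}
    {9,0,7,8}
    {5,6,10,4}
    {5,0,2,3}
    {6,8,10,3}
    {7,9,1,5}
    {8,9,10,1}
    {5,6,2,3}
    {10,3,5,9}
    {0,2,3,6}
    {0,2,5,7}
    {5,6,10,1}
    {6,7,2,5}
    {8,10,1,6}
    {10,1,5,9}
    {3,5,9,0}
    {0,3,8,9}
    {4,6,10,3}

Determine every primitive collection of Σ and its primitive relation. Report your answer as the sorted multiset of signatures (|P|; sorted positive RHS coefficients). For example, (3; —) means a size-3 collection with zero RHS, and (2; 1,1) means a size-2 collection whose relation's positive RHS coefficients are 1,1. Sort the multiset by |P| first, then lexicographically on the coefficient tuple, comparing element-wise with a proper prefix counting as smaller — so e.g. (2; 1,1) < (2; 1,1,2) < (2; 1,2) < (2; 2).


Δ(Σ) — 11 vertices, 19 min non-faces:

  {1,3}:  v_{1} + v_{3} = 0  so sig = (2; —)
  {6,9}:  v_{6} + v_{9} = 0  so sig = (2; —)
  {7,10}:  v_{7} + v_{10} = 0  so sig = (2; —)
  {0,1}:  v_{0} + v_{1} = v_{7}  so sig = (2; 1)
  {0,10}:  v_{0} + v_{10} = v_{3}  so sig = (2; 1)
  {2,8}:  v_{2} + v_{8} = v_{0}  so sig = (2; 1)
  {3,7}:  v_{3} + v_{7} = v_{0}  so sig = (2; 1)
  {5,8}:  v_{5} + v_{8} = v_{9}  so sig = (2; 1)
  {2,9}:  v_{2} + v_{9} = v_{0} + v_{5}  so sig = (2; 1,1)
  {4,8}:  v_{4} + v_{8} = v_{3} + v_{10}  so sig = (2; 1,1)
  {1,2}:  v_{1} + v_{2} = v_{5} + v_{6} + v_{7}  so sig = (2; 1,1,1)
  {1,4}:  v_{1} + v_{4} = v_{5} + v_{6} + v_{10}  so sig = (2; 1,1,1)
  {2,10}:  v_{2} + v_{10} = v_{3} + v_{5} + v_{6}  so sig = (2; 1,1,1)
  {4,7}:  v_{4} + v_{7} = v_{3} + v_{5} + v_{6}  so sig = (2; 1,1,1)
  {4,9}:  v_{4} + v_{9} = v_{3} + v_{5} + v_{10}  so sig = (2; 1,1,1)
  {0,4}:  v_{0} + v_{4} = 2·v_{3} + v_{5} + v_{6}  so sig = (2; 1,1,2)
  {2,4}:  v_{2} + v_{4} = 2·v_{3} + 2·v_{5} + 2·v_{6}  so sig = (2; 2,2,2)
  {0,5,6}:  v_{0} + v_{5} + v_{6} = v_{2}  so sig = (3; 1)
  {3,5,6,10}:  v_{3} + v_{5} + v_{6} + v_{10} = v_{4}  so sig = (4; 1)

so the primitive-relation signature multiset is
[(2; —), (2; —), (2; —), (2; 1), (2; 1), (2; 1), (2; 1), (2; 1), (2; 1,1), (2; 1,1), (2; 1,1,1), (2; 1,1,1), (2; 1,1,1), (2; 1,1,1), (2; 1,1,1), (2; 1,1,2), (2; 2,2,2), (3; 1), (4; 1)]


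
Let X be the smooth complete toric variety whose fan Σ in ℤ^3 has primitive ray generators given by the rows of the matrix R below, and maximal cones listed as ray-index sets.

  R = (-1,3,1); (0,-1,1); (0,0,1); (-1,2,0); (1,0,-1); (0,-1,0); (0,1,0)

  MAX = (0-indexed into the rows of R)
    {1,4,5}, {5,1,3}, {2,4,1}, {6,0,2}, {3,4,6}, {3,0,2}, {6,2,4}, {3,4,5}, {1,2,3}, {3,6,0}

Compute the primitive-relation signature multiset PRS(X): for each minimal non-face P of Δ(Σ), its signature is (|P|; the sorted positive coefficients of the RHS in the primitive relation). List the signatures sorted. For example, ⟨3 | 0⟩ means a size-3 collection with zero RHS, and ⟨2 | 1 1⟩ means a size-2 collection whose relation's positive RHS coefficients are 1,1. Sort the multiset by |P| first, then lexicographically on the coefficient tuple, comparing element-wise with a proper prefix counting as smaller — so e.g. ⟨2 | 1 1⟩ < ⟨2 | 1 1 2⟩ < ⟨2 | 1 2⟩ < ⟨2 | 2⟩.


The 9 primitive collections of Σ (r=7, n=3):

  • {5,6}:  v_{5} + v_{6} = 0  ⟹  sig = ⟨2 | 0⟩
  • {1,6}:  v_{1} + v_{6} = v_{2}  ⟹  sig = ⟨2 | 1⟩
  • {2,5}:  v_{2} + v_{5} = v_{1}  ⟹  sig = ⟨2 | 1⟩
  • {0,5}:  v_{0} + v_{5} = v_{2} + v_{3}  ⟹  sig = ⟨2 | 1 1⟩
  • {0,1}:  v_{0} + v_{1} = 2·v_{2} + v_{3}  ⟹  sig = ⟨2 | 1 2⟩
  • {0,4}:  v_{0} + v_{4} = 3·v_{6}  ⟹  sig = ⟨2 | 3⟩
  • {1,3,4}:  v_{1} + v_{3} + v_{4} = v_{6}  ⟹  sig = ⟨3 | 1⟩
  • {2,3,6}:  v_{2} + v_{3} + v_{6} = v_{0}  ⟹  sig = ⟨3 | 1⟩
  • {2,3,4}:  v_{2} + v_{3} + v_{4} = 2·v_{6}  ⟹  sig = ⟨3 | 2⟩

so the primitive-relation signature multiset is
    |P|=2: 6 collections, coeffs (), (1), (1), (1,1), (1,2), (3)
    |P|=3: 3 collections, coeffs (1), (1), (2)


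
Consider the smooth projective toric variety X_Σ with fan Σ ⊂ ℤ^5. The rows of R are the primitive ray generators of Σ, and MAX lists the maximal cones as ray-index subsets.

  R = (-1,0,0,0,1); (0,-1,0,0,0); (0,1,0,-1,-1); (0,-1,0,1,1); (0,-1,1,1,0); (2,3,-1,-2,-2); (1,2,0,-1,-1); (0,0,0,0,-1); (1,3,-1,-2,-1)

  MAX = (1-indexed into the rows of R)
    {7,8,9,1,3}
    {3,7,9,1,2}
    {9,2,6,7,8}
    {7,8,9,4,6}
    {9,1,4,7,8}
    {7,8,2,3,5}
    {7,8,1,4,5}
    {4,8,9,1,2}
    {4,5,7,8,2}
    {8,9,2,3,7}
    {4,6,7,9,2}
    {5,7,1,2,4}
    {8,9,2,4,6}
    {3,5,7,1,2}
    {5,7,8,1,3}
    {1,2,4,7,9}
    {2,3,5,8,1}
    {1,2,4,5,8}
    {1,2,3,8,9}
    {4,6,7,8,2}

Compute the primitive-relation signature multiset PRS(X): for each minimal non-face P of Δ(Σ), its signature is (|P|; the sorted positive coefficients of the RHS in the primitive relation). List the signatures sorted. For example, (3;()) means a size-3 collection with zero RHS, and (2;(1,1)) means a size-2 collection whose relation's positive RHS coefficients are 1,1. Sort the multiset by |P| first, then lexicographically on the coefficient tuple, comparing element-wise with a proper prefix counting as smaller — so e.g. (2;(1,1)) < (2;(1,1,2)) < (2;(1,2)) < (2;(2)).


Primitive collections (7):

  • {3,4}:  v_{3} + v_{4} = 0  ⟹  sig = (2;())
  • {1,6}:  v_{1} + v_{6} = v_{9}  ⟹  sig = (2;(1))
  • {5,9}:  v_{5} + v_{9} = v_{7}  ⟹  sig = (2;(1))
  • {3,6}:  v_{3} + v_{6} = v_{2} + v_{7} + v_{8} + v_{9}  ⟹  sig = (2;(1,1,1,1))
  • {5,6}:  v_{5} + v_{6} = v_{2} + v_{4} + 2·v_{7} + v_{8}  ⟹  sig = (2;(1,1,1,2))
  • {1,2,7,8}:  v_{1} + v_{2} + v_{7} + v_{8} = v_{3}  ⟹  sig = (4;(1))
  • {2,4,7,8,9}:  v_{2} + v_{4} + v_{7} + v_{8} + v_{9} = v_{6}  ⟹  sig = (5;(1))

Signatures (|P|; sorted positive RHS coefficients), sorted:
{ (2;()),  (2;(1)) ×2,  (2;(1,1,1,1)),  (2;(1,1,1,2)),  (4;(1)),  (5;(1)) }


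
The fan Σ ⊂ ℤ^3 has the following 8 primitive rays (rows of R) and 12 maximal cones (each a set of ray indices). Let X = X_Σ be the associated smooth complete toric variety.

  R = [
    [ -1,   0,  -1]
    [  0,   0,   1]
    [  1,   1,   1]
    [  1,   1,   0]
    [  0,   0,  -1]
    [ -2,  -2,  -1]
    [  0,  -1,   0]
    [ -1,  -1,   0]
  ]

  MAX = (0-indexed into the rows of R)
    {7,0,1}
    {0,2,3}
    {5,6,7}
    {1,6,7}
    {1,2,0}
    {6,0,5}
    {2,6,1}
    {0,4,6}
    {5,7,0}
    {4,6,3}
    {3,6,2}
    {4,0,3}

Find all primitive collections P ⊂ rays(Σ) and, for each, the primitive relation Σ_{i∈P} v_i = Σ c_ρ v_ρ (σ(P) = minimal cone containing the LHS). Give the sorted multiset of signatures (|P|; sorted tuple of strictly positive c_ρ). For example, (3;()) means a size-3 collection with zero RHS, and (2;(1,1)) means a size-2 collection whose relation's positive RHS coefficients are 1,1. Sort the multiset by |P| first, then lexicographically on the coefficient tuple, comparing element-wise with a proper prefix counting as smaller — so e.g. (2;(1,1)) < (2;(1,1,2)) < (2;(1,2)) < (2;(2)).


Minimal non-faces — 14 found among 8 rays, 12 max cones:

  P={1,4}:  v_{1} + v_{4} = 0 — sig = (2;())
  P={3,7}:  v_{3} + v_{7} = 0 — sig = (2;())
  P={1,3}:  v_{1} + v_{3} = v_{2} — sig = (2;(1))
  P={2,4}:  v_{2} + v_{4} = v_{3} — sig = (2;(1))
  P={2,5}:  v_{2} + v_{5} = v_{7} — sig = (2;(1))
  P={2,7}:  v_{2} + v_{7} = v_{1} — sig = (2;(1))
  P={3,5}:  v_{3} + v_{5} = v_{0} + v_{6} — sig = (2;(1,1))
  P={4,7}:  v_{4} + v_{7} = v_{0} + v_{6} — sig = (2;(1,1))
  P={1,5}:  v_{1} + v_{5} = 2·v_{7} — sig = (2;(2))
  P={4,5}:  v_{4} + v_{5} = 2·v_{0} + 2·v_{6} — sig = (2;(2,2))
  P={0,2,6}:  v_{0} + v_{2} + v_{6} = 0 — sig = (3;())
  P={0,1,6}:  v_{0} + v_{1} + v_{6} = v_{7} — sig = (3;(1))
  P={0,3,6}:  v_{0} + v_{3} + v_{6} = v_{4} — sig = (3;(1))
  P={0,6,7}:  v_{0} + v_{6} + v_{7} = v_{5} — sig = (3;(1))

Sorted signature multiset PRS(X):
    (2;())
    (2;())
    (2;(1))
    (2;(1))
    (2;(1))
    (2;(1))
    (2;(1,1))
    (2;(1,1))
    (2;(2))
    (2;(2,2))
    (3;())
    (3;(1))
    (3;(1))
    (3;(1))


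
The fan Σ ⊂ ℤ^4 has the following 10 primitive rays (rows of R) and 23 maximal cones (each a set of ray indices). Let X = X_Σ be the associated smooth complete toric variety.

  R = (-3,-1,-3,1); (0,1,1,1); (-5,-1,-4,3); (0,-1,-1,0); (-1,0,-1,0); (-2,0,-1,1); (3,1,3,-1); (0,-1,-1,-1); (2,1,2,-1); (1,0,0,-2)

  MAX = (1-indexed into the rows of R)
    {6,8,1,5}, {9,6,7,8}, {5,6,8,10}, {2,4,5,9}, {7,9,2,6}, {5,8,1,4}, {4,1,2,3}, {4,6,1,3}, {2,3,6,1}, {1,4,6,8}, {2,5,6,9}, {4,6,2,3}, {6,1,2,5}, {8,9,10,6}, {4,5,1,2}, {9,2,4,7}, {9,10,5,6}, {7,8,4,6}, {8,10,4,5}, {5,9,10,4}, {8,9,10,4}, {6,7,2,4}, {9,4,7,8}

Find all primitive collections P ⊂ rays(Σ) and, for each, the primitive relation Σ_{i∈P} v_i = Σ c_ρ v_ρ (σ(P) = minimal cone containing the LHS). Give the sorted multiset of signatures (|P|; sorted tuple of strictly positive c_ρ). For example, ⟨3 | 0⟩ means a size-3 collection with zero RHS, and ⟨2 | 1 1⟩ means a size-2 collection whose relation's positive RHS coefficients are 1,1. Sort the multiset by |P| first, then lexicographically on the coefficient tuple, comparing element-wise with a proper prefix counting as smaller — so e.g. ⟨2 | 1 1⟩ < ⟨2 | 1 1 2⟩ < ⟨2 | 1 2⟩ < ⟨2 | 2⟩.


Δ(Σ) — 10 vertices, 17 min non-faces:

  P = {1,7}:  v_{1} + v_{7} = 0  ⇒ sig = ⟨2 | 0⟩
  P = {2,8}:  v_{2} + v_{8} = 0  ⇒ sig = ⟨2 | 0⟩
  P = {1,9}:  v_{1} + v_{9} = v_{5}  ⇒ sig = ⟨2 | 1⟩
  P = {5,7}:  v_{5} + v_{7} = v_{9}  ⇒ sig = ⟨2 | 1⟩
  P = {2,10}:  v_{2} + v_{10} = v_{5} + v_{9}  ⇒ sig = ⟨2 | 1 1⟩
  P = {3,9}:  v_{3} + v_{9} = v_{1} + v_{2}  ⇒ sig = ⟨2 | 1 1⟩
  P = {3,10}:  v_{3} + v_{10} = v_{1} + v_{5}  ⇒ sig = ⟨2 | 1 1⟩
  P = {3,7}:  v_{3} + v_{7} = v_{2} + v_{4} + v_{6}  ⇒ sig = ⟨2 | 1 1 1⟩
  P = {3,8}:  v_{3} + v_{8} = v_{1} + v_{4} + v_{6}  ⇒ sig = ⟨2 | 1 1 1⟩
  P = {1,10}:  v_{1} + v_{10} = 2·v_{5} + v_{8}  ⇒ sig = ⟨2 | 1 2⟩
  P = {3,5}:  v_{3} + v_{5} = 2·v_{1} + v_{2}  ⇒ sig = ⟨2 | 1 2⟩
  P = {7,10}:  v_{7} + v_{10} = v_{8} + 2·v_{9}  ⇒ sig = ⟨2 | 1 2⟩
  P = {4,6,9}:  v_{4} + v_{6} + v_{9} = 0  ⇒ sig = ⟨3 | 0⟩
  P = {4,5,6}:  v_{4} + v_{5} + v_{6} = v_{1}  ⇒ sig = ⟨3 | 1⟩
  P = {5,8,9}:  v_{5} + v_{8} + v_{9} = v_{10}  ⇒ sig = ⟨3 | 1⟩
  P = {4,6,10}:  v_{4} + v_{6} + v_{10} = v_{5} + v_{8}  ⇒ sig = ⟨3 | 1 1⟩
  P = {1,2,4,6}:  v_{1} + v_{2} + v_{4} + v_{6} = v_{3}  ⇒ sig = ⟨4 | 1⟩

Hence PRS(X_Σ) =
[⟨2 | 0⟩, ⟨2 | 0⟩, ⟨2 | 1⟩, ⟨2 | 1⟩, ⟨2 | 1 1⟩, ⟨2 | 1 1⟩, ⟨2 | 1 1⟩, ⟨2 | 1 1 1⟩, ⟨2 | 1 1 1⟩, ⟨2 | 1 2⟩, ⟨2 | 1 2⟩, ⟨2 | 1 2⟩, ⟨3 | 0⟩, ⟨3 | 1⟩, ⟨3 | 1⟩, ⟨3 | 1 1⟩, ⟨4 | 1⟩]


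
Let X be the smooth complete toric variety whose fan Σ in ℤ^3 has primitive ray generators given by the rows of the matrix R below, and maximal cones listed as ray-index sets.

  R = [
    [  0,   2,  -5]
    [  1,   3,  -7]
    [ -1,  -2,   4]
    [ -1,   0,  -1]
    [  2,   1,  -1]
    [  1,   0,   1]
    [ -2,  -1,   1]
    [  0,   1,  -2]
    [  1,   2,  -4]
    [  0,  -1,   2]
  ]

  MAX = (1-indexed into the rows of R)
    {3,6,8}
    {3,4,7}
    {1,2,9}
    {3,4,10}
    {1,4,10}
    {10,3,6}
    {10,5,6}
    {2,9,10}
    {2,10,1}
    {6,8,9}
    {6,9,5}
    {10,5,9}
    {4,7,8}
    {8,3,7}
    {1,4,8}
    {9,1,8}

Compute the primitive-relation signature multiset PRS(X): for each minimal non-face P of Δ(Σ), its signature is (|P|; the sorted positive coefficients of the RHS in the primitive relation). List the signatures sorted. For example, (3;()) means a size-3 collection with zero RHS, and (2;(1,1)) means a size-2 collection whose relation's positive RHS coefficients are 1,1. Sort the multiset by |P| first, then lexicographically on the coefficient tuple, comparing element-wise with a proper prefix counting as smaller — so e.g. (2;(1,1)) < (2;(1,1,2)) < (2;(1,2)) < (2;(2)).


Primitive collections (24):

  P={3,9}:  v_{3} + v_{9} = 0  so sig = (2;())
  P={4,6}:  v_{4} + v_{6} = 0  so sig = (2;())
  P={5,7}:  v_{5} + v_{7} = 0  so sig = (2;())
  P={8,10}:  v_{8} + v_{10} = 0  so sig = (2;())
  P={1,3}:  v_{1} + v_{3} = v_{4}  so sig = (2;(1))
  P={1,6}:  v_{1} + v_{6} = v_{9}  so sig = (2;(1))
  P={4,9}:  v_{4} + v_{9} = v_{1}  so sig = (2;(1))
  P={2,3}:  v_{2} + v_{3} = v_{1} + v_{10}  so sig = (2;(1,1))
  P={2,7}:  v_{2} + v_{7} = v_{1} + v_{4}  so sig = (2;(1,1))
  P={2,8}:  v_{2} + v_{8} = v_{1} + v_{9}  so sig = (2;(1,1))
  P={3,5}:  v_{3} + v_{5} = v_{6} + v_{10}  so sig = (2;(1,1))
  P={4,5}:  v_{4} + v_{5} = v_{9} + v_{10}  so sig = (2;(1,1))
  P={5,8}:  v_{5} + v_{8} = v_{6} + v_{9}  so sig = (2;(1,1))
  P={6,7}:  v_{6} + v_{7} = v_{3} + v_{8}  so sig = (2;(1,1))
  P={7,9}:  v_{7} + v_{9} = v_{4} + v_{8}  so sig = (2;(1,1))
  P={7,10}:  v_{7} + v_{10} = v_{3} + v_{4}  so sig = (2;(1,1))
  P={1,5}:  v_{1} + v_{5} = 2·v_{9} + v_{10}  so sig = (2;(1,2))
  P={1,7}:  v_{1} + v_{7} = 2·v_{4} + v_{8}  so sig = (2;(1,2))
  P={2,4}:  v_{2} + v_{4} = 2·v_{1} + v_{10}  so sig = (2;(1,2))
  P={2,6}:  v_{2} + v_{6} = 2·v_{9} + v_{10}  so sig = (2;(1,2))
  P={2,5}:  v_{2} + v_{5} = 3·v_{9} + 2·v_{10}  so sig = (2;(2,3))
  P={1,9,10}:  v_{1} + v_{9} + v_{10} = v_{2}  so sig = (3;(1))
  P={3,4,8}:  v_{3} + v_{4} + v_{8} = v_{7}  so sig = (3;(1))
  P={6,9,10}:  v_{6} + v_{9} + v_{10} = v_{5}  so sig = (3;(1))

so the primitive-relation signature multiset is
    (2;())
    (2;())
    (2;())
    (2;())
    (2;(1))
    (2;(1))
    (2;(1))
    (2;(1,1))
    (2;(1,1))
    (2;(1,1))
    (2;(1,1))
    (2;(1,1))
    (2;(1,1))
    (2;(1,1))
    (2;(1,1))
    (2;(1,1))
    (2;(1,2))
    (2;(1,2))
    (2;(1,2))
    (2;(1,2))
    (2;(2,3))
    (3;(1))
    (3;(1))
    (3;(1))


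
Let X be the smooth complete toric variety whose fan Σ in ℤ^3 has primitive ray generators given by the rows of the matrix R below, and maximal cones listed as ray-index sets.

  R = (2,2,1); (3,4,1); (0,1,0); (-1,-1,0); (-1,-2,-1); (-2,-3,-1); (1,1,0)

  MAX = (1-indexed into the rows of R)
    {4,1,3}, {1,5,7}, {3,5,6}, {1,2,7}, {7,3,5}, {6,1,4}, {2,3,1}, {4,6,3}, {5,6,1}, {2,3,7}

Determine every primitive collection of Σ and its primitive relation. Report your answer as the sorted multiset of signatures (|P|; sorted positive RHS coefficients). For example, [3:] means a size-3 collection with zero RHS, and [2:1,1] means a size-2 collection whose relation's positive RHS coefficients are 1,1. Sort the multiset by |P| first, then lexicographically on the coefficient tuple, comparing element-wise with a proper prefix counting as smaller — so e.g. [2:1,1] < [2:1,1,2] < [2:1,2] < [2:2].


Σ has 9 primitive collections:

  • {4,7}:  v_{4} + v_{7} = 0  ⟹  sig = [2:]
  • {2,6}:  v_{2} + v_{6} = v_{7}  ⟹  sig = [2:1]
  • {4,5}:  v_{4} + v_{5} = v_{6}  ⟹  sig = [2:1]
  • {6,7}:  v_{6} + v_{7} = v_{5}  ⟹  sig = [2:1]
  • {2,4}:  v_{2} + v_{4} = v_{1} + v_{3}  ⟹  sig = [2:1,1]
  • {2,5}:  v_{2} + v_{5} = 2·v_{7}  ⟹  sig = [2:2]
  • {1,3,6}:  v_{1} + v_{3} + v_{6} = 0  ⟹  sig = [3:]
  • {1,3,5}:  v_{1} + v_{3} + v_{5} = v_{7}  ⟹  sig = [3:1]
  • {1,3,7}:  v_{1} + v_{3} + v_{7} = v_{2}  ⟹  sig = [3:1]

Signatures (|P|; sorted positive RHS coefficients), sorted:
{ [2:],  [2:1] ×3,  [2:1,1],  [2:2],  [3:],  [3:1] ×2 }


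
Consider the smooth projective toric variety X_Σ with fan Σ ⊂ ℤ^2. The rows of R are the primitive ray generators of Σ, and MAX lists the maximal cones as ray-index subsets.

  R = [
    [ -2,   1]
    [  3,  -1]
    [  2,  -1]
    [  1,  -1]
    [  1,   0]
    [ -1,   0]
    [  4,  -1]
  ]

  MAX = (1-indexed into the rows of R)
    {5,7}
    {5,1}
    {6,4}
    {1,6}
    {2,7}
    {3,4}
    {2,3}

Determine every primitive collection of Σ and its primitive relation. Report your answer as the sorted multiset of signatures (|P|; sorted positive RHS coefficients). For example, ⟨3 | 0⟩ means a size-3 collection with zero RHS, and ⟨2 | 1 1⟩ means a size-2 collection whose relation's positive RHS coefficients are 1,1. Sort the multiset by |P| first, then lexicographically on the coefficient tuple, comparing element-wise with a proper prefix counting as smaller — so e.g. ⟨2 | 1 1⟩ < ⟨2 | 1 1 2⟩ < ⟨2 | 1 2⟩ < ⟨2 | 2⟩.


|primitive collections| = 14. Relations:

  P={1,3}:  v_{1} + v_{3} = 0  ⇒ sig = ⟨2 | 0⟩
  P={5,6}:  v_{5} + v_{6} = 0  ⇒ sig = ⟨2 | 0⟩
  P={1,2}:  v_{1} + v_{2} = v_{5}  ⇒ sig = ⟨2 | 1⟩
  P={1,4}:  v_{1} + v_{4} = v_{6}  ⇒ sig = ⟨2 | 1⟩
  P={2,5}:  v_{2} + v_{5} = v_{7}  ⇒ sig = ⟨2 | 1⟩
  P={2,6}:  v_{2} + v_{6} = v_{3}  ⇒ sig = ⟨2 | 1⟩
  P={3,5}:  v_{3} + v_{5} = v_{2}  ⇒ sig = ⟨2 | 1⟩
  P={3,6}:  v_{3} + v_{6} = v_{4}  ⇒ sig = ⟨2 | 1⟩
  P={4,5}:  v_{4} + v_{5} = v_{3}  ⇒ sig = ⟨2 | 1⟩
  P={6,7}:  v_{6} + v_{7} = v_{2}  ⇒ sig = ⟨2 | 1⟩
  P={4,7}:  v_{4} + v_{7} = v_{2} + v_{3}  ⇒ sig = ⟨2 | 1 1⟩
  P={1,7}:  v_{1} + v_{7} = 2·v_{5}  ⇒ sig = ⟨2 | 2⟩
  P={2,4}:  v_{2} + v_{4} = 2·v_{3}  ⇒ sig = ⟨2 | 2⟩
  P={3,7}:  v_{3} + v_{7} = 2·v_{2}  ⇒ sig = ⟨2 | 2⟩

Sorted signature multiset PRS(X):
    |P|=2: 14 collections, coeffs (), (), (1), (1), (1), (1), (1), (1), (1), (1), (1,1), (2), (2), (2)


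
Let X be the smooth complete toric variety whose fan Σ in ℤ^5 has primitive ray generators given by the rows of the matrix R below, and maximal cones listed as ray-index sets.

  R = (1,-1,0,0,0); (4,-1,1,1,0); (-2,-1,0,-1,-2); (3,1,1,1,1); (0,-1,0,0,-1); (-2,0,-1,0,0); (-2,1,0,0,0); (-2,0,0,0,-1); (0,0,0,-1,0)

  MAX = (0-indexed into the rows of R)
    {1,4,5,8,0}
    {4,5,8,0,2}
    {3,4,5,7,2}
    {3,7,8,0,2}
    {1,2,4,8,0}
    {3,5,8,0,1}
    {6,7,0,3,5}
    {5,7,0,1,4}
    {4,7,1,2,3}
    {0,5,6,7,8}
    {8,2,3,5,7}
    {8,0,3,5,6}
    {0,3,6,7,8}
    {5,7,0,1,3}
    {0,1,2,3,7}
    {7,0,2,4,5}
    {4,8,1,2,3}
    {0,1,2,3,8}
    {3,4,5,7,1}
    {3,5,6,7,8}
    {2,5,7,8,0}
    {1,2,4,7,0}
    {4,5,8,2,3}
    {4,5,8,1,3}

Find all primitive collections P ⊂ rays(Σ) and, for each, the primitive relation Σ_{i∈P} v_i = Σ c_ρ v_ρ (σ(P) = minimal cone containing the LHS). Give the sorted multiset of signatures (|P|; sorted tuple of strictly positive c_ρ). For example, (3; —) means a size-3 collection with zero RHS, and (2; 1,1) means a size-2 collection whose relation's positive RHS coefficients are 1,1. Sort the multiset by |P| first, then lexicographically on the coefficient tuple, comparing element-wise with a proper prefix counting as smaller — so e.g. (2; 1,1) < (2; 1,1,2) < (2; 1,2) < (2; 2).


Minimal non-faces — 9 found among 9 rays, 24 max cones:

  • {4,6}:  v_{4} + v_{6} = v_{7} — sig = (2; 1)
  • {1,6}:  v_{1} + v_{6} = v_{0} + v_{3} + v_{7} — sig = (2; 1,1,1)
  • {2,6}:  v_{2} + v_{6} = 2·v_{7} + v_{8} — sig = (2; 1,2)
  • {0,3,4}:  v_{0} + v_{3} + v_{4} = v_{1} — sig = (3; 1)
  • {4,7,8}:  v_{4} + v_{7} + v_{8} = v_{2} — sig = (3; 1)
  • {1,7,8}:  v_{1} + v_{7} + v_{8} = v_{0} + v_{2} + v_{3} — sig = (3; 1,1,1)
  • {1,2,5}:  v_{1} + v_{2} + v_{5} = 2·v_{4} — sig = (3; 2)
  • {0,2,3,5}:  v_{0} + v_{2} + v_{3} + v_{5} = v_{4} — sig = (4; 1)
  • {0,3,5,7,8}:  v_{0} + v_{3} + v_{5} + v_{7} + v_{8} = 0 — sig = (5; —)

Hence PRS(X_Σ) =
[(2; 1), (2; 1,1,1), (2; 1,2), (3; 1), (3; 1), (3; 1,1,1), (3; 2), (4; 1), (5; —)]


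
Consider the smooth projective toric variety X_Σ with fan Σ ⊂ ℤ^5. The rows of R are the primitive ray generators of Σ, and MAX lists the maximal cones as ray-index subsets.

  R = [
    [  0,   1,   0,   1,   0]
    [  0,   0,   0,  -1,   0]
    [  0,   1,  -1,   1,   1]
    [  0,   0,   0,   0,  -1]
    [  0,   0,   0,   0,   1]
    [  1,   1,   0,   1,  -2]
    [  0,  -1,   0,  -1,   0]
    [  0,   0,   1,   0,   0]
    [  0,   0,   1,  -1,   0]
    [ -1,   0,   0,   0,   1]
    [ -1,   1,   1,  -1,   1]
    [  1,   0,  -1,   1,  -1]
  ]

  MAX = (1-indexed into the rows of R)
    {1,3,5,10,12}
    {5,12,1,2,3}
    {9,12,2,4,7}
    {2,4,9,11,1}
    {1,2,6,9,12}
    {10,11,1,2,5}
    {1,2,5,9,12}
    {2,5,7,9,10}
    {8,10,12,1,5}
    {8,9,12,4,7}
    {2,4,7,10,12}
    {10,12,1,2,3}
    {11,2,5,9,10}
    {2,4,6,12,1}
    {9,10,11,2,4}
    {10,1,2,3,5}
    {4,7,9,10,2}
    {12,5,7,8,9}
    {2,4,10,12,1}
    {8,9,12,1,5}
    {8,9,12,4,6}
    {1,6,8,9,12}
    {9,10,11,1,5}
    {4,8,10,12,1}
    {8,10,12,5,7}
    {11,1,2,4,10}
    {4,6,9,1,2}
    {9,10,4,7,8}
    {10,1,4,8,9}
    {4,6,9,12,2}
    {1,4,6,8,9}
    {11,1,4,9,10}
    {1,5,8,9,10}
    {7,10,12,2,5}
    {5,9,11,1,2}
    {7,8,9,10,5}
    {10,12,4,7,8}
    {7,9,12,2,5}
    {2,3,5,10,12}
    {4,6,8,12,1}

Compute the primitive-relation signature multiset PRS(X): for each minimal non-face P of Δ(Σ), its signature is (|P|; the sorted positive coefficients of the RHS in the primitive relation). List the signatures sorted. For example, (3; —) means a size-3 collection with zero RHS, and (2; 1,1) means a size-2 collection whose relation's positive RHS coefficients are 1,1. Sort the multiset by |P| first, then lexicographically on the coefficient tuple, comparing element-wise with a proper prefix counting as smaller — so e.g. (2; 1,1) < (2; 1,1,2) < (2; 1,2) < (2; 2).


Minimal non-faces — 20 found among 12 rays, 40 max cones:

  • {1,7}:  v_{1} + v_{7} = 0  →  sig = (2; —)
  • {4,5}:  v_{4} + v_{5} = 0  →  sig = (2; —)
  • {2,8}:  v_{2} + v_{8} = v_{9}  →  sig = (2; 1)
  • {3,8}:  v_{3} + v_{8} = v_{1} + v_{5}  →  sig = (2; 1,1)
  • {6,10}:  v_{6} + v_{10} = v_{1} + v_{4}  →  sig = (2; 1,1)
  • {11,12}:  v_{11} + v_{12} = v_{1} + v_{2}  →  sig = (2; 1,1)
  • {3,9}:  v_{3} + v_{9} = v_{1} + v_{2} + v_{5}  →  sig = (2; 1,1,1)
  • {5,6}:  v_{5} + v_{6} = v_{1} + v_{9} + v_{12}  →  sig = (2; 1,1,1)
  • {6,7}:  v_{6} + v_{7} = v_{4} + v_{9} + v_{12}  →  sig = (2; 1,1,1)
  • {7,11}:  v_{7} + v_{11} = v_{2} + v_{9} + v_{10}  →  sig = (2; 1,1,1)
  • {3,4}:  v_{3} + v_{4} = v_{1} + v_{2} + v_{10} + v_{12}  →  sig = (2; 1,1,1,1)
  • {3,7}:  v_{3} + v_{7} = v_{2} + v_{5} + v_{10} + v_{12}  →  sig = (2; 1,1,1,1)
  • {6,11}:  v_{6} + v_{11} = 2·v_{1} + v_{2} + v_{4} + v_{9}  →  sig = (2; 1,1,1,2)
  • {3,6}:  v_{3} + v_{6} = 2·v_{1} + v_{2} + v_{12}  →  sig = (2; 1,1,2)
  • {8,11}:  v_{8} + v_{11} = v_{1} + 2·v_{9} + v_{10}  →  sig = (2; 1,1,2)
  • {3,11}:  v_{3} + v_{11} = 2·v_{1} + 2·v_{2} + v_{5} + v_{10}  →  sig = (2; 1,1,2,2)
  • {9,10,12}:  v_{9} + v_{10} + v_{12} = 0  →  sig = (3; —)
  • {1,2,9,10}:  v_{1} + v_{2} + v_{9} + v_{10} = v_{11}  →  sig = (4; 1)
  • {1,4,9,12}:  v_{1} + v_{4} + v_{9} + v_{12} = v_{6}  →  sig = (4; 1)
  • {1,2,5,10,12}:  v_{1} + v_{2} + v_{5} + v_{10} + v_{12} = v_{3}  →  sig = (5; 1)

so the primitive-relation signature multiset is
[(2; —), (2; —), (2; 1), (2; 1,1), (2; 1,1), (2; 1,1), (2; 1,1,1), (2; 1,1,1), (2; 1,1,1), (2; 1,1,1), (2; 1,1,1,1), (2; 1,1,1,1), (2; 1,1,1,2), (2; 1,1,2), (2; 1,1,2), (2; 1,1,2,2), (3; —), (4; 1), (4; 1), (5; 1)]


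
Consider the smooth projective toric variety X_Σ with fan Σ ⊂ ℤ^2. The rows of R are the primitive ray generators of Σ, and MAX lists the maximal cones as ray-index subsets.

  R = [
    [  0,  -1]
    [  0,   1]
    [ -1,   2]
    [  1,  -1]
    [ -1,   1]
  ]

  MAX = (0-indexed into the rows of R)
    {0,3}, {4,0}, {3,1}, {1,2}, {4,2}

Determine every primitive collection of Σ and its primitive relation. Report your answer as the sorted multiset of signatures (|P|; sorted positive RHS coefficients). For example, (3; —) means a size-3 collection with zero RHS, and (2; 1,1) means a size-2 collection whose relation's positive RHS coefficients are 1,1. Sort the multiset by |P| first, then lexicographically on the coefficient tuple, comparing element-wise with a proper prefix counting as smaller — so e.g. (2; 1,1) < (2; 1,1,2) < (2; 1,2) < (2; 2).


Minimal non-faces — 5 found among 5 rays, 5 max cones:

  P = {0,1}:  v_{0} + v_{1} = 0  so sig = (2; —)
  P = {3,4}:  v_{3} + v_{4} = 0  so sig = (2; —)
  P = {0,2}:  v_{0} + v_{2} = v_{4}  so sig = (2; 1)
  P = {1,4}:  v_{1} + v_{4} = v_{2}  so sig = (2; 1)
  P = {2,3}:  v_{2} + v_{3} = v_{1}  so sig = (2; 1)

Hence PRS(X_Σ) =
    (2; —)
    (2; —)
    (2; 1)
    (2; 1)
    (2; 1)


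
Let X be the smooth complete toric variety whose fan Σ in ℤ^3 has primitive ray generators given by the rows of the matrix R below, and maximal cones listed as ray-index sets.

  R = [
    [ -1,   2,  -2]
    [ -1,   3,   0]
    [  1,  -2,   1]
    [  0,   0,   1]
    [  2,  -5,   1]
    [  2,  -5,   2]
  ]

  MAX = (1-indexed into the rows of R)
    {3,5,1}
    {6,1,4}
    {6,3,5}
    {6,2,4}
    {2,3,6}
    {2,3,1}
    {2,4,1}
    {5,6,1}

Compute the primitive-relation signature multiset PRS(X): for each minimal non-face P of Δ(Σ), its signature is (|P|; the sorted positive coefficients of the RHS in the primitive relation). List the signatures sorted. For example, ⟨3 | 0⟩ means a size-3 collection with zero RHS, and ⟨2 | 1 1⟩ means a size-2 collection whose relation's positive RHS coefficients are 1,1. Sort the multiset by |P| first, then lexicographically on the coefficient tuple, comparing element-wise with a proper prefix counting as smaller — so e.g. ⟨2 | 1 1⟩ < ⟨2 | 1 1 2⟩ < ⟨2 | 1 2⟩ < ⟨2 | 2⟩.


Primitive collections (5):

  • {2,5}:  v_{2} + v_{5} = v_{3}  ⇒ sig = ⟨2 | 1⟩
  • {4,5}:  v_{4} + v_{5} = v_{6}  ⇒ sig = ⟨2 | 1⟩
  • {3,4}:  v_{3} + v_{4} = v_{2} + v_{6}  ⇒ sig = ⟨2 | 1 1⟩
  • {1,2,6}:  v_{1} + v_{2} + v_{6} = 0  ⇒ sig = ⟨3 | 0⟩
  • {1,3,6}:  v_{1} + v_{3} + v_{6} = v_{5}  ⇒ sig = ⟨3 | 1⟩

Sorted signature multiset PRS(X):
    ⟨2 | 1⟩
    ⟨2 | 1⟩
    ⟨2 | 1 1⟩
    ⟨3 | 0⟩
    ⟨3 | 1⟩


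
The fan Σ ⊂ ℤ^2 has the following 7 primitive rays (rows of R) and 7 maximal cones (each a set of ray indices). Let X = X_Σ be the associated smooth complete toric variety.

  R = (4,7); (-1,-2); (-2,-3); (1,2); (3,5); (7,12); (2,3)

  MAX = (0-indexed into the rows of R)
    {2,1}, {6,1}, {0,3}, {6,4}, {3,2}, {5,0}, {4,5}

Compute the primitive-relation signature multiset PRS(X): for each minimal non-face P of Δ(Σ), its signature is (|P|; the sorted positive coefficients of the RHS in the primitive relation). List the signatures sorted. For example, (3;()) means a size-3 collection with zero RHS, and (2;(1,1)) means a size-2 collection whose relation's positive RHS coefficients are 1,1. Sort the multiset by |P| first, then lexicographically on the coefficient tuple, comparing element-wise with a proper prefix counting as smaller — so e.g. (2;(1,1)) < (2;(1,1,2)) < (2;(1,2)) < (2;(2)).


Δ(Σ) — 7 vertices, 14 min non-faces:

  P = {1,3}:  v_{1} + v_{3} = 0  →  sig = (2;())
  P = {2,6}:  v_{2} + v_{6} = 0  →  sig = (2;())
  P = {0,1}:  v_{0} + v_{1} = v_{4}  →  sig = (2;(1))
  P = {0,4}:  v_{0} + v_{4} = v_{5}  →  sig = (2;(1))
  P = {1,4}:  v_{1} + v_{4} = v_{6}  →  sig = (2;(1))
  P = {2,4}:  v_{2} + v_{4} = v_{3}  →  sig = (2;(1))
  P = {3,4}:  v_{3} + v_{4} = v_{0}  →  sig = (2;(1))
  P = {3,6}:  v_{3} + v_{6} = v_{4}  →  sig = (2;(1))
  P = {2,5}:  v_{2} + v_{5} = v_{0} + v_{3}  →  sig = (2;(1,1))
  P = {0,2}:  v_{0} + v_{2} = 2·v_{3}  →  sig = (2;(2))
  P = {0,6}:  v_{0} + v_{6} = 2·v_{4}  →  sig = (2;(2))
  P = {1,5}:  v_{1} + v_{5} = 2·v_{4}  →  sig = (2;(2))
  P = {3,5}:  v_{3} + v_{5} = 2·v_{0}  →  sig = (2;(2))
  P = {5,6}:  v_{5} + v_{6} = 3·v_{4}  →  sig = (2;(3))

so the primitive-relation signature multiset is
    |P|=2: 14 collections, coeffs (), (), (1), (1), (1), (1), (1), (1), (1,1), (2), (2), (2), (2), (3)


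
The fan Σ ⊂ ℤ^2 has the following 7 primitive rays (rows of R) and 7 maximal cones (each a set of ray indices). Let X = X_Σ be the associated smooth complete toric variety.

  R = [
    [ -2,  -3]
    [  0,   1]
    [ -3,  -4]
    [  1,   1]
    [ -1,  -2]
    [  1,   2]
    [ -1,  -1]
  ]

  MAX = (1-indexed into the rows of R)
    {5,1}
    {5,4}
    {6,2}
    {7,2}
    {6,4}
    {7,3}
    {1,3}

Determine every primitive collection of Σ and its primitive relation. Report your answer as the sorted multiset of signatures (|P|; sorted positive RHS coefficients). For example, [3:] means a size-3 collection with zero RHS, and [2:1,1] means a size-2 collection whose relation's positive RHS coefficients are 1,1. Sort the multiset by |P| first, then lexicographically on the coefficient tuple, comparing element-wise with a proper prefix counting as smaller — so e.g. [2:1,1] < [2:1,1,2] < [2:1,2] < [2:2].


Primitive collections (14):

  P={4,7}:  v_{4} + v_{7} = 0  ⇒ sig = [2:]
  P={5,6}:  v_{5} + v_{6} = 0  ⇒ sig = [2:]
  P={1,4}:  v_{1} + v_{4} = v_{5}  ⇒ sig = [2:1]
  P={1,6}:  v_{1} + v_{6} = v_{7}  ⇒ sig = [2:1]
  P={1,7}:  v_{1} + v_{7} = v_{3}  ⇒ sig = [2:1]
  P={2,4}:  v_{2} + v_{4} = v_{6}  ⇒ sig = [2:1]
  P={2,5}:  v_{2} + v_{5} = v_{7}  ⇒ sig = [2:1]
  P={3,4}:  v_{3} + v_{4} = v_{1}  ⇒ sig = [2:1]
  P={5,7}:  v_{5} + v_{7} = v_{1}  ⇒ sig = [2:1]
  P={6,7}:  v_{6} + v_{7} = v_{2}  ⇒ sig = [2:1]
  P={1,2}:  v_{1} + v_{2} = 2·v_{7}  ⇒ sig = [2:2]
  P={3,5}:  v_{3} + v_{5} = 2·v_{1}  ⇒ sig = [2:2]
  P={3,6}:  v_{3} + v_{6} = 2·v_{7}  ⇒ sig = [2:2]
  P={2,3}:  v_{2} + v_{3} = 3·v_{7}  ⇒ sig = [2:3]

so the primitive-relation signature multiset is
    |P|=2: 14 collections, coeffs (), (), (1), (1), (1), (1), (1), (1), (1), (1), (2), (2), (2), (3)


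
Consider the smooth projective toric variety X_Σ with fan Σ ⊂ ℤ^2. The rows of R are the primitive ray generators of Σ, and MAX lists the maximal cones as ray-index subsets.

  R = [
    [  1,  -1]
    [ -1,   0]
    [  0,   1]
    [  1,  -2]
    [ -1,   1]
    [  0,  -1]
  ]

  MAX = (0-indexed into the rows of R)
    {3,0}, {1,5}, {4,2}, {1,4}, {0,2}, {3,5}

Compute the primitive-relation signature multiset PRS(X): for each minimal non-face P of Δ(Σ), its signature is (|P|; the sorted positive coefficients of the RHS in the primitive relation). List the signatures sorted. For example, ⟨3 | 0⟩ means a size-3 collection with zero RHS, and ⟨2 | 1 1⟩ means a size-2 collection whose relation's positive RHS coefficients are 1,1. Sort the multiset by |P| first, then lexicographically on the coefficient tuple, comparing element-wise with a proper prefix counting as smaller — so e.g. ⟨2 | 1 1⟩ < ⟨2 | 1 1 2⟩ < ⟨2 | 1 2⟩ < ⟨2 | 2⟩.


Σ has 9 primitive collections:

  • {0,4}:  v_{0} + v_{4} = 0  ⟹  sig = ⟨2 | 0⟩
  • {2,5}:  v_{2} + v_{5} = 0  ⟹  sig = ⟨2 | 0⟩
  • {0,1}:  v_{0} + v_{1} = v_{5}  ⟹  sig = ⟨2 | 1⟩
  • {0,5}:  v_{0} + v_{5} = v_{3}  ⟹  sig = ⟨2 | 1⟩
  • {1,2}:  v_{1} + v_{2} = v_{4}  ⟹  sig = ⟨2 | 1⟩
  • {2,3}:  v_{2} + v_{3} = v_{0}  ⟹  sig = ⟨2 | 1⟩
  • {3,4}:  v_{3} + v_{4} = v_{5}  ⟹  sig = ⟨2 | 1⟩
  • {4,5}:  v_{4} + v_{5} = v_{1}  ⟹  sig = ⟨2 | 1⟩
  • {1,3}:  v_{1} + v_{3} = 2·v_{5}  ⟹  sig = ⟨2 | 2⟩

Signatures (|P|; sorted positive RHS coefficients), sorted:
    ⟨2 | 0⟩
    ⟨2 | 0⟩
    ⟨2 | 1⟩
    ⟨2 | 1⟩
    ⟨2 | 1⟩
    ⟨2 | 1⟩
    ⟨2 | 1⟩
    ⟨2 | 1⟩
    ⟨2 | 2⟩


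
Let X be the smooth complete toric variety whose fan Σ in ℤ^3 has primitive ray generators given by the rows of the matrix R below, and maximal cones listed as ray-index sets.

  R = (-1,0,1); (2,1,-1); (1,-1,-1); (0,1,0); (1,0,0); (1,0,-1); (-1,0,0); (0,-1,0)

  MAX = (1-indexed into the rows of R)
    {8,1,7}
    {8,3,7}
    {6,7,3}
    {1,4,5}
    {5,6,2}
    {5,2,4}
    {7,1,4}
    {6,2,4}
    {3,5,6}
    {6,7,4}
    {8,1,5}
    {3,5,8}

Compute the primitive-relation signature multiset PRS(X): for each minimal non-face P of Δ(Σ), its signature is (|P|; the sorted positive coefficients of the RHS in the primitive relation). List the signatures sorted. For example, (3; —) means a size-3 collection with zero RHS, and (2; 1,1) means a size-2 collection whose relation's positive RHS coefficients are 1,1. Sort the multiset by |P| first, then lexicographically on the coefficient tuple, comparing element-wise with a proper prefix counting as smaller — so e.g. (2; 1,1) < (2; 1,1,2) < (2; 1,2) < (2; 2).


|primitive collections| = 11. Relations:

  P = {1,6}:  v_{1} + v_{6} = 0 — sig = (2; —)
  P = {4,8}:  v_{4} + v_{8} = 0 — sig = (2; —)
  P = {5,7}:  v_{5} + v_{7} = 0 — sig = (2; —)
  P = {1,3}:  v_{1} + v_{3} = v_{8} — sig = (2; 1)
  P = {3,4}:  v_{3} + v_{4} = v_{6} — sig = (2; 1)
  P = {6,8}:  v_{6} + v_{8} = v_{3} — sig = (2; 1)
  P = {1,2}:  v_{1} + v_{2} = v_{4} + v_{5} — sig = (2; 1,1)
  P = {2,7}:  v_{2} + v_{7} = v_{4} + v_{6} — sig = (2; 1,1)
  P = {2,8}:  v_{2} + v_{8} = v_{5} + v_{6} — sig = (2; 1,1)
  P = {2,3}:  v_{2} + v_{3} = v_{5} + 2·v_{6} — sig = (2; 1,2)
  P = {4,5,6}:  v_{4} + v_{5} + v_{6} = v_{2} — sig = (3; 1)

so the primitive-relation signature multiset is
{ (2; —) ×3,  (2; 1) ×3,  (2; 1,1) ×3,  (2; 1,2),  (3; 1) }
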